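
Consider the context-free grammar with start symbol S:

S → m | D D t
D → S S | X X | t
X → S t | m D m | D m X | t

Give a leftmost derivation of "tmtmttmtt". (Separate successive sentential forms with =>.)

S=>DDt=>tDt=>tXXt=>tmDmXt=>tmXXmXt=>tmDmXXmXt=>tmtmXXmXt=>tmtmtXmXt=>tmtmttmXt=>tmtmttmtt

S => DDt   [S → D D t]
DDt => tDt   [D → t]
tDt => tXXt   [D → X X]
tXXt => tmDmXt   [X → m D m]
tmDmXt => tmXXmXt   [D → X X]
tmXXmXt => tmDmXXmXt   [X → D m X]
tmDmXXmXt => tmtmXXmXt   [D → t]
tmtmXXmXt => tmtmtXmXt   [X → t]
tmtmtXmXt => tmtmttmXt   [X → t]
tmtmttmXt => tmtmttmtt   [X → t]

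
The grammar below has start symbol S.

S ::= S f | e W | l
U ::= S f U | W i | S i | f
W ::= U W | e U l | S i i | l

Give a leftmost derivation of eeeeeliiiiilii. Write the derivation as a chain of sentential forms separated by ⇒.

S ⇒ eW   [S ::= e W]
eW ⇒ eSii   [W ::= S i i]
eSii ⇒ eeWii   [S ::= e W]
eeWii ⇒ eeeUlii   [W ::= e U l]
eeeUlii ⇒ eeeWilii   [U ::= W i]
eeeWilii ⇒ eeeSiiilii   [W ::= S i i]
eeeSiiilii ⇒ eeeeWiiilii   [S ::= e W]
eeeeWiiilii ⇒ eeeeSiiiiilii   [W ::= S i i]
eeeeSiiiiilii ⇒ eeeeeWiiiiilii   [S ::= e W]
eeeeeWiiiiilii ⇒ eeeeeliiiiilii   [W ::= l]

S ⇒ eW ⇒ eSii ⇒ eeWii ⇒ eeeUlii ⇒ eeeWilii ⇒ eeeSiiilii ⇒ eeeeWiiilii ⇒ eeeeSiiiiilii ⇒ eeeeeWiiiiilii ⇒ eeeeeliiiiilii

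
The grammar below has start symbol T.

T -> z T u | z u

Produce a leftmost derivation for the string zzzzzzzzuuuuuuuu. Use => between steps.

T=>zTu=>zzTuu=>zzzTuuu=>zzzzTuuuu=>zzzzzTuuuuu=>zzzzzzTuuuuuu=>zzzzzzzTuuuuuuu=>zzzzzzzzuuuuuuuu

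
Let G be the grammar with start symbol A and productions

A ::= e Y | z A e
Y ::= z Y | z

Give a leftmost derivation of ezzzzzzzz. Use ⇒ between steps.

A⇒eY⇒ezY⇒ezzY⇒ezzzY⇒ezzzzY⇒ezzzzzY⇒ezzzzzzY⇒ezzzzzzzY⇒ezzzzzzzz

A ⇒ eY   [A ::= e Y]
eY ⇒ ezY   [Y ::= z Y]
ezY ⇒ ezzY   [Y ::= z Y]
ezzY ⇒ ezzzY   [Y ::= z Y]
ezzzY ⇒ ezzzzY   [Y ::= z Y]
ezzzzY ⇒ ezzzzzY   [Y ::= z Y]
ezzzzzY ⇒ ezzzzzzY   [Y ::= z Y]
ezzzzzzY ⇒ ezzzzzzzY   [Y ::= z Y]
ezzzzzzzY ⇒ ezzzzzzzz   [Y ::= z]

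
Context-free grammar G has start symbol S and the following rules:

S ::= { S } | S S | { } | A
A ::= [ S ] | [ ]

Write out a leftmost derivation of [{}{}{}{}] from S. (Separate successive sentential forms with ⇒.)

S ⇒ A ⇒ [S] ⇒ [SS] ⇒ [SSS] ⇒ [{}SS] ⇒ [{}SSS] ⇒ [{}{}SS] ⇒ [{}{}{}S] ⇒ [{}{}{}{}]

S ⇒ A   [S ::= A]
A ⇒ [S]   [A ::= [ S ]]
[S] ⇒ [SS]   [S ::= S S]
[SS] ⇒ [SSS]   [S ::= S S]
[SSS] ⇒ [{}SS]   [S ::= { }]
[{}SS] ⇒ [{}SSS]   [S ::= S S]
[{}SSS] ⇒ [{}{}SS]   [S ::= { }]
[{}{}SS] ⇒ [{}{}{}S]   [S ::= { }]
[{}{}{}S] ⇒ [{}{}{}{}]   [S ::= { }]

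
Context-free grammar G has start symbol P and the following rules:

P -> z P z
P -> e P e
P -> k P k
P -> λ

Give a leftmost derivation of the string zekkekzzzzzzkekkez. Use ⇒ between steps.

P ⇒ zPz ⇒ zePez ⇒ zekPkez ⇒ zekkPkkez ⇒ zekkePekkez ⇒ zekkekPkekkez ⇒ zekkekzPzkekkez ⇒ zekkekzzPzzkekkez ⇒ zekkekzzzPzzzkekkez ⇒ zekkekzzzzzzkekkez

P ⇒ zPz   [P -> z P z]
zPz ⇒ zePez   [P -> e P e]
zePez ⇒ zekPkez   [P -> k P k]
zekPkez ⇒ zekkPkkez   [P -> k P k]
zekkPkkez ⇒ zekkePekkez   [P -> e P e]
zekkePekkez ⇒ zekkekPkekkez   [P -> k P k]
zekkekPkekkez ⇒ zekkekzPzkekkez   [P -> z P z]
zekkekzPzkekkez ⇒ zekkekzzPzzkekkez   [P -> z P z]
zekkekzzPzzkekkez ⇒ zekkekzzzPzzzkekkez   [P -> z P z]
zekkekzzzPzzzkekkez ⇒ zekkekzzzzzzkekkez   [P -> λ]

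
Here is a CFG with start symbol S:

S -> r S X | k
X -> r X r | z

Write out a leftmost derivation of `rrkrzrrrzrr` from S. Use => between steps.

S => rSX   [S -> r S X]
rSX => rrSXX   [S -> r S X]
rrSXX => rrkXX   [S -> k]
rrkXX => rrkrXrX   [X -> r X r]
rrkrXrX => rrkrzrX   [X -> z]
rrkrzrX => rrkrzrrXr   [X -> r X r]
rrkrzrrXr => rrkrzrrrXrr   [X -> r X r]
rrkrzrrrXrr => rrkrzrrrzrr   [X -> z]

S => rSX => rrSXX => rrkXX => rrkrXrX => rrkrzrX => rrkrzrrXr => rrkrzrrrXrr => rrkrzrrrzrr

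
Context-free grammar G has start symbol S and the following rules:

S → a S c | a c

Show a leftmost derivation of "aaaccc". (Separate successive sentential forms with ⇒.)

S ⇒ aSc   [S → a S c]
aSc ⇒ aaScc   [S → a S c]
aaScc ⇒ aaaccc   [S → a c]

S⇒aSc⇒aaScc⇒aaaccc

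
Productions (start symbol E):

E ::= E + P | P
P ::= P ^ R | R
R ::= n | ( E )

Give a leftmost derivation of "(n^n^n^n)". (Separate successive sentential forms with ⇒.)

E⇒P⇒R⇒(E)⇒(P)⇒(P^R)⇒(P^R^R)⇒(P^R^R^R)⇒(R^R^R^R)⇒(n^R^R^R)⇒(n^n^R^R)⇒(n^n^n^R)⇒(n^n^n^n)

E ⇒ P   [E ::= P]
P ⇒ R   [P ::= R]
R ⇒ (E)   [R ::= ( E )]
(E) ⇒ (P)   [E ::= P]
(P) ⇒ (P^R)   [P ::= P ^ R]
(P^R) ⇒ (P^R^R)   [P ::= P ^ R]
(P^R^R) ⇒ (P^R^R^R)   [P ::= P ^ R]
(P^R^R^R) ⇒ (R^R^R^R)   [P ::= R]
(R^R^R^R) ⇒ (n^R^R^R)   [R ::= n]
(n^R^R^R) ⇒ (n^n^R^R)   [R ::= n]
(n^n^R^R) ⇒ (n^n^n^R)   [R ::= n]
(n^n^n^R) ⇒ (n^n^n^n)   [R ::= n]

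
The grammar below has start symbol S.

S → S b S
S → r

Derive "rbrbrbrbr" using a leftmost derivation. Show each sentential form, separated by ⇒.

S⇒SbS⇒SbSbS⇒SbSbSbS⇒SbSbSbSbS⇒rbSbSbSbS⇒rbrbSbSbS⇒rbrbrbSbS⇒rbrbrbrbS⇒rbrbrbrbr

S ⇒ SbS   [S → S b S]
SbS ⇒ SbSbS   [S → S b S]
SbSbS ⇒ SbSbSbS   [S → S b S]
SbSbSbS ⇒ SbSbSbSbS   [S → S b S]
SbSbSbSbS ⇒ rbSbSbSbS   [S → r]
rbSbSbSbS ⇒ rbrbSbSbS   [S → r]
rbrbSbSbS ⇒ rbrbrbSbS   [S → r]
rbrbrbSbS ⇒ rbrbrbrbS   [S → r]
rbrbrbrbS ⇒ rbrbrbrbr   [S → r]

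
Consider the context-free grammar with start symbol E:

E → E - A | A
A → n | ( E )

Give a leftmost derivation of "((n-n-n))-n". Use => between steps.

E => E-A => A-A => (E)-A => (A)-A => ((E))-A => ((E-A))-A => ((E-A-A))-A => ((A-A-A))-A => ((n-A-A))-A => ((n-n-A))-A => ((n-n-n))-A => ((n-n-n))-n

E => E-A   [E → E - A]
E-A => A-A   [E → A]
A-A => (E)-A   [A → ( E )]
(E)-A => (A)-A   [E → A]
(A)-A => ((E))-A   [A → ( E )]
((E))-A => ((E-A))-A   [E → E - A]
((E-A))-A => ((E-A-A))-A   [E → E - A]
((E-A-A))-A => ((A-A-A))-A   [E → A]
((A-A-A))-A => ((n-A-A))-A   [A → n]
((n-A-A))-A => ((n-n-A))-A   [A → n]
((n-n-A))-A => ((n-n-n))-A   [A → n]
((n-n-n))-A => ((n-n-n))-n   [A → n]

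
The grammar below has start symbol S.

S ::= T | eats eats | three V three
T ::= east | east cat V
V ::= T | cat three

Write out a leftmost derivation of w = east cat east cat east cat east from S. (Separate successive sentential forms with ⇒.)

S ⇒ T   [S ::= T]
T ⇒ east cat V   [T ::= east cat V]
east cat V ⇒ east cat T   [V ::= T]
east cat T ⇒ east cat east cat V   [T ::= east cat V]
east cat east cat V ⇒ east cat east cat T   [V ::= T]
east cat east cat T ⇒ east cat east cat east cat V   [T ::= east cat V]
east cat east cat east cat V ⇒ east cat east cat east cat T   [V ::= T]
east cat east cat east cat T ⇒ east cat east cat east cat east   [T ::= east]

S ⇒ T ⇒ east cat V ⇒ east cat T ⇒ east cat east cat V ⇒ east cat east cat T ⇒ east cat east cat east cat V ⇒ east cat east cat east cat T ⇒ east cat east cat east cat east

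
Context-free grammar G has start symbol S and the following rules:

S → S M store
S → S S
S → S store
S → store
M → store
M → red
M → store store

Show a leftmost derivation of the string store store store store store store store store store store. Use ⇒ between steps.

S ⇒ S M store ⇒ S M store M store ⇒ S store M store M store ⇒ S S store M store M store ⇒ S S S store M store M store ⇒ S S S S store M store M store ⇒ store S S S store M store M store ⇒ store store S S store M store M store ⇒ store store store S store M store M store ⇒ store store store store store M store M store ⇒ store store store store store store store store M store ⇒ store store store store store store store store store store

S ⇒ S M store   [S → S M store]
S M store ⇒ S M store M store   [S → S M store]
S M store M store ⇒ S store M store M store   [S → S store]
S store M store M store ⇒ S S store M store M store   [S → S S]
S S store M store M store ⇒ S S S store M store M store   [S → S S]
S S S store M store M store ⇒ S S S S store M store M store   [S → S S]
S S S S store M store M store ⇒ store S S S store M store M store   [S → store]
store S S S store M store M store ⇒ store store S S store M store M store   [S → store]
store store S S store M store M store ⇒ store store store S store M store M store   [S → store]
store store store S store M store M store ⇒ store store store store store M store M store   [S → store]
store store store store store M store M store ⇒ store store store store store store store store M store   [M → store store]
store store store store store store store store M store ⇒ store store store store store store store store store store   [M → store]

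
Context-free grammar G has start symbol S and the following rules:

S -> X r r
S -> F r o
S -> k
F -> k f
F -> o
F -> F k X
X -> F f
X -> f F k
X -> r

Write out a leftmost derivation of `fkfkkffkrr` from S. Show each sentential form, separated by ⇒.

S ⇒ Xrr ⇒ fFkrr ⇒ fFkXkrr ⇒ fkfkXkrr ⇒ fkfkFfkrr ⇒ fkfkkffkrr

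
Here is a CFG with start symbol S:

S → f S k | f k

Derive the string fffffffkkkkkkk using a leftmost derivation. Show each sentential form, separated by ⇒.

S ⇒ fSk ⇒ ffSkk ⇒ fffSkkk ⇒ ffffSkkkk ⇒ fffffSkkkkk ⇒ ffffffSkkkkkk ⇒ fffffffkkkkkkk

S ⇒ fSk   [S → f S k]
fSk ⇒ ffSkk   [S → f S k]
ffSkk ⇒ fffSkkk   [S → f S k]
fffSkkk ⇒ ffffSkkkk   [S → f S k]
ffffSkkkk ⇒ fffffSkkkkk   [S → f S k]
fffffSkkkkk ⇒ ffffffSkkkkkk   [S → f S k]
ffffffSkkkkkk ⇒ fffffffkkkkkkk   [S → f k]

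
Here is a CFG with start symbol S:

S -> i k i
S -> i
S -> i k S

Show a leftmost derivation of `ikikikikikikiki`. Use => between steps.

S => ikS => ikikS => ikikikS => ikikikikS => ikikikikikS => ikikikikikikS => ikikikikikikikS => ikikikikikikiki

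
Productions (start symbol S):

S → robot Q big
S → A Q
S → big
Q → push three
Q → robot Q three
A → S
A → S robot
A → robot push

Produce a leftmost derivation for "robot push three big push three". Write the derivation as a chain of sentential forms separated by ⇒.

S ⇒ A Q ⇒ S Q ⇒ robot Q big Q ⇒ robot push three big Q ⇒ robot push three big push three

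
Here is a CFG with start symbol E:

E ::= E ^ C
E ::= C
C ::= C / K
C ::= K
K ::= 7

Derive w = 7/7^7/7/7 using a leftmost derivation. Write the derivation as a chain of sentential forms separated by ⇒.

E ⇒ E^C   [E ::= E ^ C]
E^C ⇒ C^C   [E ::= C]
C^C ⇒ C/K^C   [C ::= C / K]
C/K^C ⇒ K/K^C   [C ::= K]
K/K^C ⇒ 7/K^C   [K ::= 7]
7/K^C ⇒ 7/7^C   [K ::= 7]
7/7^C ⇒ 7/7^C/K   [C ::= C / K]
7/7^C/K ⇒ 7/7^C/K/K   [C ::= C / K]
7/7^C/K/K ⇒ 7/7^K/K/K   [C ::= K]
7/7^K/K/K ⇒ 7/7^7/K/K   [K ::= 7]
7/7^7/K/K ⇒ 7/7^7/7/K   [K ::= 7]
7/7^7/7/K ⇒ 7/7^7/7/7   [K ::= 7]

E ⇒ E^C ⇒ C^C ⇒ C/K^C ⇒ K/K^C ⇒ 7/K^C ⇒ 7/7^C ⇒ 7/7^C/K ⇒ 7/7^C/K/K ⇒ 7/7^K/K/K ⇒ 7/7^7/K/K ⇒ 7/7^7/7/K ⇒ 7/7^7/7/7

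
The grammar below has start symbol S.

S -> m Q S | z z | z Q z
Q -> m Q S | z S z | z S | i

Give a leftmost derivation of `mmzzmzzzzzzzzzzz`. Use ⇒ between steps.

S ⇒ mQS   [S -> m Q S]
mQS ⇒ mmQSS   [Q -> m Q S]
mmQSS ⇒ mmzSSS   [Q -> z S]
mmzSSS ⇒ mmzzQzSS   [S -> z Q z]
mmzzQzSS ⇒ mmzzmQSzSS   [Q -> m Q S]
mmzzmQSzSS ⇒ mmzzmzSzSzSS   [Q -> z S z]
mmzzmzSzSzSS ⇒ mmzzmzzzzSzSS   [S -> z z]
mmzzmzzzzSzSS ⇒ mmzzmzzzzzzzSS   [S -> z z]
mmzzmzzzzzzzSS ⇒ mmzzmzzzzzzzzzS   [S -> z z]
mmzzmzzzzzzzzzS ⇒ mmzzmzzzzzzzzzzz   [S -> z z]

S ⇒ mQS ⇒ mmQSS ⇒ mmzSSS ⇒ mmzzQzSS ⇒ mmzzmQSzSS ⇒ mmzzmzSzSzSS ⇒ mmzzmzzzzSzSS ⇒ mmzzmzzzzzzzSS ⇒ mmzzmzzzzzzzzzS ⇒ mmzzmzzzzzzzzzzz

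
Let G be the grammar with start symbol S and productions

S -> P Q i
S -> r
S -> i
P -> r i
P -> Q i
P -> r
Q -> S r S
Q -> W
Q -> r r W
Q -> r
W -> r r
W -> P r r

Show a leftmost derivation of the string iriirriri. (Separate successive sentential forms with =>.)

S=>PQi=>QiQi=>WiQi=>PrriQi=>QirriQi=>SrSirriQi=>irSirriQi=>iriirriQi=>iriirriri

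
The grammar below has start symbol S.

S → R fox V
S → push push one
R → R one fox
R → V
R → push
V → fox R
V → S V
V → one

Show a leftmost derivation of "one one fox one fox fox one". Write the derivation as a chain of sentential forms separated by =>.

S => R fox V => R one fox fox V => R one fox one fox fox V => V one fox one fox fox V => one one fox one fox fox V => one one fox one fox fox one

S => R fox V   [S → R fox V]
R fox V => R one fox fox V   [R → R one fox]
R one fox fox V => R one fox one fox fox V   [R → R one fox]
R one fox one fox fox V => V one fox one fox fox V   [R → V]
V one fox one fox fox V => one one fox one fox fox V   [V → one]
one one fox one fox fox V => one one fox one fox fox one   [V → one]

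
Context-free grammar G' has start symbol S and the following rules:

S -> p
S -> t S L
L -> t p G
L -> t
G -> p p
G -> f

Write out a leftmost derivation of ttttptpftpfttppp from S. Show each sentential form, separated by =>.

S => tSL => ttSLL => tttSLLL => ttttSLLLL => ttttpLLLL => ttttptpGLLL => ttttptpfLLL => ttttptpftpGLL => ttttptpftpfLL => ttttptpftpftL => ttttptpftpfttpG => ttttptpftpfttppp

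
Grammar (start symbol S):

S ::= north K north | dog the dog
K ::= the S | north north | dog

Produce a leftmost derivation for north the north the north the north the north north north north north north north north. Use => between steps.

S => north K north => north the S north => north the north K north north => north the north the S north north => north the north the north K north north north => north the north the north the S north north north => north the north the north the north K north north north north => north the north the north the north the S north north north north => north the north the north the north the north K north north north north north => north the north the north the north the north north north north north north north north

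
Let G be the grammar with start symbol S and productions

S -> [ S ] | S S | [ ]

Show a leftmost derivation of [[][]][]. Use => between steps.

S => SS => [S]S => [SS]S => [[]S]S => [[][]]S => [[][]][]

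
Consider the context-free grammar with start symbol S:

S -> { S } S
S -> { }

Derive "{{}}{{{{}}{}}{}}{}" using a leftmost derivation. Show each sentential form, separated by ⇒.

S ⇒ {S}S   [S -> { S } S]
{S}S ⇒ {{}}S   [S -> { }]
{{}}S ⇒ {{}}{S}S   [S -> { S } S]
{{}}{S}S ⇒ {{}}{{S}S}S   [S -> { S } S]
{{}}{{S}S}S ⇒ {{}}{{{S}S}S}S   [S -> { S } S]
{{}}{{{S}S}S}S ⇒ {{}}{{{{}}S}S}S   [S -> { }]
{{}}{{{{}}S}S}S ⇒ {{}}{{{{}}{}}S}S   [S -> { }]
{{}}{{{{}}{}}S}S ⇒ {{}}{{{{}}{}}{}}S   [S -> { }]
{{}}{{{{}}{}}{}}S ⇒ {{}}{{{{}}{}}{}}{}   [S -> { }]

S⇒{S}S⇒{{}}S⇒{{}}{S}S⇒{{}}{{S}S}S⇒{{}}{{{S}S}S}S⇒{{}}{{{{}}S}S}S⇒{{}}{{{{}}{}}S}S⇒{{}}{{{{}}{}}{}}S⇒{{}}{{{{}}{}}{}}{}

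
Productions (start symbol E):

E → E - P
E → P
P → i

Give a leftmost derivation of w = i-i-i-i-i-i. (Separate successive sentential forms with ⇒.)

E ⇒ E-P ⇒ E-P-P ⇒ E-P-P-P ⇒ E-P-P-P-P ⇒ E-P-P-P-P-P ⇒ P-P-P-P-P-P ⇒ i-P-P-P-P-P ⇒ i-i-P-P-P-P ⇒ i-i-i-P-P-P ⇒ i-i-i-i-P-P ⇒ i-i-i-i-i-P ⇒ i-i-i-i-i-i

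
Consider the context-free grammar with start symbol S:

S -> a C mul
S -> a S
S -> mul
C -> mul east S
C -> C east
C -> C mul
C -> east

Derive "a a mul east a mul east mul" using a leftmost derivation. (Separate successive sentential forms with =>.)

S => a S   [S -> a S]
a S => a a C mul   [S -> a C mul]
a a C mul => a a C east mul   [C -> C east]
a a C east mul => a a mul east S east mul   [C -> mul east S]
a a mul east S east mul => a a mul east a S east mul   [S -> a S]
a a mul east a S east mul => a a mul east a mul east mul   [S -> mul]

S => a S => a a C mul => a a C east mul => a a mul east S east mul => a a mul east a S east mul => a a mul east a mul east mul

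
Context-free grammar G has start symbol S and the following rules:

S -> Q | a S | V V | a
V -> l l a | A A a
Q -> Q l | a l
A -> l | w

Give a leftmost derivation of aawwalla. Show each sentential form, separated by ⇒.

S ⇒ aS   [S -> a S]
aS ⇒ aaS   [S -> a S]
aaS ⇒ aaVV   [S -> V V]
aaVV ⇒ aaAAaV   [V -> A A a]
aaAAaV ⇒ aawAaV   [A -> w]
aawAaV ⇒ aawwaV   [A -> w]
aawwaV ⇒ aawwalla   [V -> l l a]

S ⇒ aS ⇒ aaS ⇒ aaVV ⇒ aaAAaV ⇒ aawAaV ⇒ aawwaV ⇒ aawwalla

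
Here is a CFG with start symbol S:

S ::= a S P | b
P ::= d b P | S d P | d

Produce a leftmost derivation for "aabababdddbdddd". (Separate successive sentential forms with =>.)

S => aSP => aaSPP => aabPP => aabSdPP => aabaSPdPP => aababPdPP => aababSdPdPP => aababaSPdPdPP => aabababPdPdPP => aabababddPdPP => aabababdddbPdPP => aabababdddbddPP => aabababdddbdddP => aabababdddbdddd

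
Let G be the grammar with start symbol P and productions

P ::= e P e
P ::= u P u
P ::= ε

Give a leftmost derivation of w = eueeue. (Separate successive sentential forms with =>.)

P => ePe => euPue => euePeue => eueeue

P => ePe   [P ::= e P e]
ePe => euPue   [P ::= u P u]
euPue => euePeue   [P ::= e P e]
euePeue => eueeue   [P ::= ε]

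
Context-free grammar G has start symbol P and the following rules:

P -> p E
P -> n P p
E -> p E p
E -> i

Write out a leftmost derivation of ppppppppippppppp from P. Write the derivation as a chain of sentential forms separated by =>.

P => pE   [P -> p E]
pE => ppEp   [E -> p E p]
ppEp => pppEpp   [E -> p E p]
pppEpp => ppppEppp   [E -> p E p]
ppppEppp => pppppEpppp   [E -> p E p]
pppppEpppp => ppppppEppppp   [E -> p E p]
ppppppEppppp => pppppppEpppppp   [E -> p E p]
pppppppEpppppp => ppppppppEppppppp   [E -> p E p]
ppppppppEppppppp => ppppppppippppppp   [E -> i]

P => pE => ppEp => pppEpp => ppppEppp => pppppEpppp => ppppppEppppp => pppppppEpppppp => ppppppppEppppppp => ppppppppippppppp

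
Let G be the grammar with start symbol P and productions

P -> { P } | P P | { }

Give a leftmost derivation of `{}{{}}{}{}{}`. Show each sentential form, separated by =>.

P => PP   [P -> P P]
PP => PPP   [P -> P P]
PPP => PPPP   [P -> P P]
PPPP => PPPPP   [P -> P P]
PPPPP => {}PPPP   [P -> { }]
{}PPPP => {}{P}PPP   [P -> { P }]
{}{P}PPP => {}{{}}PPP   [P -> { }]
{}{{}}PPP => {}{{}}{}PP   [P -> { }]
{}{{}}{}PP => {}{{}}{}{}P   [P -> { }]
{}{{}}{}{}P => {}{{}}{}{}{}   [P -> { }]

P=>PP=>PPP=>PPPP=>PPPPP=>{}PPPP=>{}{P}PPP=>{}{{}}PPP=>{}{{}}{}PP=>{}{{}}{}{}P=>{}{{}}{}{}{}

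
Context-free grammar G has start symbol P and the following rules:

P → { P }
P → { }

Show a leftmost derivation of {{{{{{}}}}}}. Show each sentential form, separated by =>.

P => {P}   [P → { P }]
{P} => {{P}}   [P → { P }]
{{P}} => {{{P}}}   [P → { P }]
{{{P}}} => {{{{P}}}}   [P → { P }]
{{{{P}}}} => {{{{{P}}}}}   [P → { P }]
{{{{{P}}}}} => {{{{{{}}}}}}   [P → { }]

P => {P} => {{P}} => {{{P}}} => {{{{P}}}} => {{{{{P}}}}} => {{{{{{}}}}}}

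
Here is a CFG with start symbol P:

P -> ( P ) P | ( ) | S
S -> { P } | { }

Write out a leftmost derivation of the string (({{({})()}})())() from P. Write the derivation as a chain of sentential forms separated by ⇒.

P ⇒ (P)P ⇒ ((P)P)P ⇒ ((S)P)P ⇒ (({P})P)P ⇒ (({S})P)P ⇒ (({{P}})P)P ⇒ (({{(P)P}})P)P ⇒ (({{(S)P}})P)P ⇒ (({{({})P}})P)P ⇒ (({{({})()}})P)P ⇒ (({{({})()}})())P ⇒ (({{({})()}})())()

P ⇒ (P)P   [P -> ( P ) P]
(P)P ⇒ ((P)P)P   [P -> ( P ) P]
((P)P)P ⇒ ((S)P)P   [P -> S]
((S)P)P ⇒ (({P})P)P   [S -> { P }]
(({P})P)P ⇒ (({S})P)P   [P -> S]
(({S})P)P ⇒ (({{P}})P)P   [S -> { P }]
(({{P}})P)P ⇒ (({{(P)P}})P)P   [P -> ( P ) P]
(({{(P)P}})P)P ⇒ (({{(S)P}})P)P   [P -> S]
(({{(S)P}})P)P ⇒ (({{({})P}})P)P   [S -> { }]
(({{({})P}})P)P ⇒ (({{({})()}})P)P   [P -> ( )]
(({{({})()}})P)P ⇒ (({{({})()}})())P   [P -> ( )]
(({{({})()}})())P ⇒ (({{({})()}})())()   [P -> ( )]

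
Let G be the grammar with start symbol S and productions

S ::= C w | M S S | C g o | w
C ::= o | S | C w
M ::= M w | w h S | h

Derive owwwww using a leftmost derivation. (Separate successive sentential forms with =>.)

S => Cw   [S ::= C w]
Cw => Cww   [C ::= C w]
Cww => Sww   [C ::= S]
Sww => Cwww   [S ::= C w]
Cwww => Swww   [C ::= S]
Swww => Cwwww   [S ::= C w]
Cwwww => Cwwwww   [C ::= C w]
Cwwwww => owwwww   [C ::= o]

S=>Cw=>Cww=>Sww=>Cwww=>Swww=>Cwwww=>Cwwwww=>owwwww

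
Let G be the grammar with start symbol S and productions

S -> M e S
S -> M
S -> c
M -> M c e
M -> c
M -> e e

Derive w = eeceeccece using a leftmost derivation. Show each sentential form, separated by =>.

S => MeS   [S -> M e S]
MeS => MceeS   [M -> M c e]
MceeS => eeceeS   [M -> e e]
eeceeS => eeceeM   [S -> M]
eeceeM => eeceeMce   [M -> M c e]
eeceeMce => eeceeMcece   [M -> M c e]
eeceeMcece => eeceeccece   [M -> c]

S => MeS => MceeS => eeceeS => eeceeM => eeceeMce => eeceeMcece => eeceeccece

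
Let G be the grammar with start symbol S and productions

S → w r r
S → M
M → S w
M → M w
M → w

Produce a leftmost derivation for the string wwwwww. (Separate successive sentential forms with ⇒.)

S ⇒ M   [S → M]
M ⇒ Sw   [M → S w]
Sw ⇒ Mw   [S → M]
Mw ⇒ Mww   [M → M w]
Mww ⇒ Mwww   [M → M w]
Mwww ⇒ Mwwww   [M → M w]
Mwwww ⇒ Swwwww   [M → S w]
Swwwww ⇒ Mwwwww   [S → M]
Mwwwww ⇒ wwwwww   [M → w]

S⇒M⇒Sw⇒Mw⇒Mww⇒Mwww⇒Mwwww⇒Swwwww⇒Mwwwww⇒wwwwww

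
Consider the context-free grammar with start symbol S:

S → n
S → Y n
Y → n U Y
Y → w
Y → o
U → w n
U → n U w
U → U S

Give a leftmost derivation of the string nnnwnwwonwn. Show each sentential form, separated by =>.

S=>Yn=>nUYn=>nUSYn=>nnUwSYn=>nnnUwwSYn=>nnnwnwwSYn=>nnnwnwwYnYn=>nnnwnwwonYn=>nnnwnwwonwn

S => Yn   [S → Y n]
Yn => nUYn   [Y → n U Y]
nUYn => nUSYn   [U → U S]
nUSYn => nnUwSYn   [U → n U w]
nnUwSYn => nnnUwwSYn   [U → n U w]
nnnUwwSYn => nnnwnwwSYn   [U → w n]
nnnwnwwSYn => nnnwnwwYnYn   [S → Y n]
nnnwnwwYnYn => nnnwnwwonYn   [Y → o]
nnnwnwwonYn => nnnwnwwonwn   [Y → w]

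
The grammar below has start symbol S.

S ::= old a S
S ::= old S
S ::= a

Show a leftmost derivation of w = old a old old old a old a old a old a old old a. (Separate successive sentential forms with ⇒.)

S ⇒ old a S ⇒ old a old S ⇒ old a old old S ⇒ old a old old old a S ⇒ old a old old old a old a S ⇒ old a old old old a old a old a S ⇒ old a old old old a old a old a old a S ⇒ old a old old old a old a old a old a old S ⇒ old a old old old a old a old a old a old old S ⇒ old a old old old a old a old a old a old old a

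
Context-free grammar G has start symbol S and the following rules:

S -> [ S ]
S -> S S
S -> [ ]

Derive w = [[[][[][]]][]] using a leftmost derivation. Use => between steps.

S => [S]   [S -> [ S ]]
[S] => [SS]   [S -> S S]
[SS] => [[S]S]   [S -> [ S ]]
[[S]S] => [[SS]S]   [S -> S S]
[[SS]S] => [[[]S]S]   [S -> [ ]]
[[[]S]S] => [[[][S]]S]   [S -> [ S ]]
[[[][S]]S] => [[[][SS]]S]   [S -> S S]
[[[][SS]]S] => [[[][[]S]]S]   [S -> [ ]]
[[[][[]S]]S] => [[[][[][]]]S]   [S -> [ ]]
[[[][[][]]]S] => [[[][[][]]][]]   [S -> [ ]]

S => [S] => [SS] => [[S]S] => [[SS]S] => [[[]S]S] => [[[][S]]S] => [[[][SS]]S] => [[[][[]S]]S] => [[[][[][]]]S] => [[[][[][]]][]]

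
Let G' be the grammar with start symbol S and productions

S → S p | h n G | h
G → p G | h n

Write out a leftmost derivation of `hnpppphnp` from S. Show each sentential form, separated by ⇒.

S⇒Sp⇒hnGp⇒hnpGp⇒hnppGp⇒hnpppGp⇒hnppppGp⇒hnpppphnp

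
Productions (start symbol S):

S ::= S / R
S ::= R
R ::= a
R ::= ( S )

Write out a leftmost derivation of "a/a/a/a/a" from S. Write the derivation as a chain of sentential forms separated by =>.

S => S/R   [S ::= S / R]
S/R => S/R/R   [S ::= S / R]
S/R/R => S/R/R/R   [S ::= S / R]
S/R/R/R => S/R/R/R/R   [S ::= S / R]
S/R/R/R/R => R/R/R/R/R   [S ::= R]
R/R/R/R/R => a/R/R/R/R   [R ::= a]
a/R/R/R/R => a/a/R/R/R   [R ::= a]
a/a/R/R/R => a/a/a/R/R   [R ::= a]
a/a/a/R/R => a/a/a/a/R   [R ::= a]
a/a/a/a/R => a/a/a/a/a   [R ::= a]

S => S/R => S/R/R => S/R/R/R => S/R/R/R/R => R/R/R/R/R => a/R/R/R/R => a/a/R/R/R => a/a/a/R/R => a/a/a/a/R => a/a/a/a/a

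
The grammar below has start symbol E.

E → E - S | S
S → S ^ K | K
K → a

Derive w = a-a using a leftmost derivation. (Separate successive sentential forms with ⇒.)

E ⇒ E-S ⇒ S-S ⇒ K-S ⇒ a-S ⇒ a-K ⇒ a-a

E ⇒ E-S   [E → E - S]
E-S ⇒ S-S   [E → S]
S-S ⇒ K-S   [S → K]
K-S ⇒ a-S   [K → a]
a-S ⇒ a-K   [S → K]
a-K ⇒ a-a   [K → a]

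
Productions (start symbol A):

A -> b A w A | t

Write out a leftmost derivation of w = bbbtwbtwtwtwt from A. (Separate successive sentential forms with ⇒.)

A ⇒ bAwA   [A -> b A w A]
bAwA ⇒ bbAwAwA   [A -> b A w A]
bbAwAwA ⇒ bbbAwAwAwA   [A -> b A w A]
bbbAwAwAwA ⇒ bbbtwAwAwA   [A -> t]
bbbtwAwAwA ⇒ bbbtwbAwAwAwA   [A -> b A w A]
bbbtwbAwAwAwA ⇒ bbbtwbtwAwAwA   [A -> t]
bbbtwbtwAwAwA ⇒ bbbtwbtwtwAwA   [A -> t]
bbbtwbtwtwAwA ⇒ bbbtwbtwtwtwA   [A -> t]
bbbtwbtwtwtwA ⇒ bbbtwbtwtwtwt   [A -> t]

A ⇒ bAwA ⇒ bbAwAwA ⇒ bbbAwAwAwA ⇒ bbbtwAwAwA ⇒ bbbtwbAwAwAwA ⇒ bbbtwbtwAwAwA ⇒ bbbtwbtwtwAwA ⇒ bbbtwbtwtwtwA ⇒ bbbtwbtwtwtwt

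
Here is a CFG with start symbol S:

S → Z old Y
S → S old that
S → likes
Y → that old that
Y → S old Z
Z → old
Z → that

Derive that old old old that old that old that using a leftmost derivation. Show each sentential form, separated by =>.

S => Z old Y => that old Y => that old S old Z => that old Z old Y old Z => that old old old Y old Z => that old old old that old that old Z => that old old old that old that old that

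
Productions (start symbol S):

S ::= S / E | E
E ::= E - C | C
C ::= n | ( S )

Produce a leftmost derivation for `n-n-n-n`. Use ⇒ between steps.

S⇒E⇒E-C⇒E-C-C⇒E-C-C-C⇒C-C-C-C⇒n-C-C-C⇒n-n-C-C⇒n-n-n-C⇒n-n-n-n

S ⇒ E   [S ::= E]
E ⇒ E-C   [E ::= E - C]
E-C ⇒ E-C-C   [E ::= E - C]
E-C-C ⇒ E-C-C-C   [E ::= E - C]
E-C-C-C ⇒ C-C-C-C   [E ::= C]
C-C-C-C ⇒ n-C-C-C   [C ::= n]
n-C-C-C ⇒ n-n-C-C   [C ::= n]
n-n-C-C ⇒ n-n-n-C   [C ::= n]
n-n-n-C ⇒ n-n-n-n   [C ::= n]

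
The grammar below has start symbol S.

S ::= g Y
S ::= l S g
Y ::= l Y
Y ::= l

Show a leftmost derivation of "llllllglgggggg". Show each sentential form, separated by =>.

S => lSg => llSgg => lllSggg => llllSgggg => lllllSggggg => llllllSgggggg => llllllgYgggggg => llllllglgggggg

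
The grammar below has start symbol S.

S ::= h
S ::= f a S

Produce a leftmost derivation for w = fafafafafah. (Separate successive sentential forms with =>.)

S => faS => fafaS => fafafaS => fafafafaS => fafafafafaS => fafafafafah

S => faS   [S ::= f a S]
faS => fafaS   [S ::= f a S]
fafaS => fafafaS   [S ::= f a S]
fafafaS => fafafafaS   [S ::= f a S]
fafafafaS => fafafafafaS   [S ::= f a S]
fafafafafaS => fafafafafah   [S ::= h]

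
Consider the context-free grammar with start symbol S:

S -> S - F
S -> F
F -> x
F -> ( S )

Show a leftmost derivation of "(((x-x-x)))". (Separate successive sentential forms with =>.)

S => F => (S) => (F) => ((S)) => ((F)) => (((S))) => (((S-F))) => (((S-F-F))) => (((F-F-F))) => (((x-F-F))) => (((x-x-F))) => (((x-x-x)))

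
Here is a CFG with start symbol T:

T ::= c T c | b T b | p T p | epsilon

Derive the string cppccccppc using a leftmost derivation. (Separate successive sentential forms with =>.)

T => cTc   [T ::= c T c]
cTc => cpTpc   [T ::= p T p]
cpTpc => cppTppc   [T ::= p T p]
cppTppc => cppcTcppc   [T ::= c T c]
cppcTcppc => cppccTccppc   [T ::= c T c]
cppccTccppc => cppccccppc   [T ::= epsilon]

T => cTc => cpTpc => cppTppc => cppcTcppc => cppccTccppc => cppccccppc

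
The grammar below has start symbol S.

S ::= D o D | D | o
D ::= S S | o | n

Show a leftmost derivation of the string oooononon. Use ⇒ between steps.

S ⇒ DoD   [S ::= D o D]
DoD ⇒ SSoD   [D ::= S S]
SSoD ⇒ oSoD   [S ::= o]
oSoD ⇒ oDoDoD   [S ::= D o D]
oDoDoD ⇒ oooDoD   [D ::= o]
oooDoD ⇒ oooSSoD   [D ::= S S]
oooSSoD ⇒ oooDSoD   [S ::= D]
oooDSoD ⇒ ooooSoD   [D ::= o]
ooooSoD ⇒ ooooDoDoD   [S ::= D o D]
ooooDoDoD ⇒ oooonoDoD   [D ::= n]
oooonoDoD ⇒ oooononoD   [D ::= n]
oooononoD ⇒ oooononon   [D ::= n]

S⇒DoD⇒SSoD⇒oSoD⇒oDoDoD⇒oooDoD⇒oooSSoD⇒oooDSoD⇒ooooSoD⇒ooooDoDoD⇒oooonoDoD⇒oooononoD⇒oooononon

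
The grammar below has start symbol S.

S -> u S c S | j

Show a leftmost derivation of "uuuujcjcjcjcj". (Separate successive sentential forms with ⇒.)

S ⇒ uScS   [S -> u S c S]
uScS ⇒ uuScScS   [S -> u S c S]
uuScScS ⇒ uuuScScScS   [S -> u S c S]
uuuScScScS ⇒ uuuuScScScScS   [S -> u S c S]
uuuuScScScScS ⇒ uuuujcScScScS   [S -> j]
uuuujcScScScS ⇒ uuuujcjcScScS   [S -> j]
uuuujcjcScScS ⇒ uuuujcjcjcScS   [S -> j]
uuuujcjcjcScS ⇒ uuuujcjcjcjcS   [S -> j]
uuuujcjcjcjcS ⇒ uuuujcjcjcjcj   [S -> j]

S⇒uScS⇒uuScScS⇒uuuScScScS⇒uuuuScScScScS⇒uuuujcScScScS⇒uuuujcjcScScS⇒uuuujcjcjcScS⇒uuuujcjcjcjcS⇒uuuujcjcjcjcj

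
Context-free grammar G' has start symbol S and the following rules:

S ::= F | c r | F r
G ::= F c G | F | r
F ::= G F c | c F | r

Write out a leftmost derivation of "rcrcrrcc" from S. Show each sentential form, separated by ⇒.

S ⇒ F ⇒ GFc ⇒ rFc ⇒ rGFcc ⇒ rFcGFcc ⇒ rcFcGFcc ⇒ rcrcGFcc ⇒ rcrcrFcc ⇒ rcrcrrcc

S ⇒ F   [S ::= F]
F ⇒ GFc   [F ::= G F c]
GFc ⇒ rFc   [G ::= r]
rFc ⇒ rGFcc   [F ::= G F c]
rGFcc ⇒ rFcGFcc   [G ::= F c G]
rFcGFcc ⇒ rcFcGFcc   [F ::= c F]
rcFcGFcc ⇒ rcrcGFcc   [F ::= r]
rcrcGFcc ⇒ rcrcrFcc   [G ::= r]
rcrcrFcc ⇒ rcrcrrcc   [F ::= r]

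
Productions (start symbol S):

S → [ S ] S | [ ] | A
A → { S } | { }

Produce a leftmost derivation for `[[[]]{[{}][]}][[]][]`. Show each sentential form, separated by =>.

S => [S]S   [S → [ S ] S]
[S]S => [[S]S]S   [S → [ S ] S]
[[S]S]S => [[[]]S]S   [S → [ ]]
[[[]]S]S => [[[]]A]S   [S → A]
[[[]]A]S => [[[]]{S}]S   [A → { S }]
[[[]]{S}]S => [[[]]{[S]S}]S   [S → [ S ] S]
[[[]]{[S]S}]S => [[[]]{[A]S}]S   [S → A]
[[[]]{[A]S}]S => [[[]]{[{}]S}]S   [A → { }]
[[[]]{[{}]S}]S => [[[]]{[{}][]}]S   [S → [ ]]
[[[]]{[{}][]}]S => [[[]]{[{}][]}][S]S   [S → [ S ] S]
[[[]]{[{}][]}][S]S => [[[]]{[{}][]}][[]]S   [S → [ ]]
[[[]]{[{}][]}][[]]S => [[[]]{[{}][]}][[]][]   [S → [ ]]

S => [S]S => [[S]S]S => [[[]]S]S => [[[]]A]S => [[[]]{S}]S => [[[]]{[S]S}]S => [[[]]{[A]S}]S => [[[]]{[{}]S}]S => [[[]]{[{}][]}]S => [[[]]{[{}][]}][S]S => [[[]]{[{}][]}][[]]S => [[[]]{[{}][]}][[]][]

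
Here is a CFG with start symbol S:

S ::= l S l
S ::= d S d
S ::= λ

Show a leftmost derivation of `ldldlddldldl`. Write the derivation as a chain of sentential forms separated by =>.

S => lSl => ldSdl => ldlSldl => ldldSdldl => ldldlSldldl => ldldldSdldldl => ldldlddldldl

S => lSl   [S ::= l S l]
lSl => ldSdl   [S ::= d S d]
ldSdl => ldlSldl   [S ::= l S l]
ldlSldl => ldldSdldl   [S ::= d S d]
ldldSdldl => ldldlSldldl   [S ::= l S l]
ldldlSldldl => ldldldSdldldl   [S ::= d S d]
ldldldSdldldl => ldldlddldldl   [S ::= λ]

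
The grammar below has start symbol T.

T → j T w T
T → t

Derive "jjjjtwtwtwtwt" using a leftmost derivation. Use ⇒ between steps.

T ⇒ jTwT ⇒ jjTwTwT ⇒ jjjTwTwTwT ⇒ jjjjTwTwTwTwT ⇒ jjjjtwTwTwTwT ⇒ jjjjtwtwTwTwT ⇒ jjjjtwtwtwTwT ⇒ jjjjtwtwtwtwT ⇒ jjjjtwtwtwtwt

T ⇒ jTwT   [T → j T w T]
jTwT ⇒ jjTwTwT   [T → j T w T]
jjTwTwT ⇒ jjjTwTwTwT   [T → j T w T]
jjjTwTwTwT ⇒ jjjjTwTwTwTwT   [T → j T w T]
jjjjTwTwTwTwT ⇒ jjjjtwTwTwTwT   [T → t]
jjjjtwTwTwTwT ⇒ jjjjtwtwTwTwT   [T → t]
jjjjtwtwTwTwT ⇒ jjjjtwtwtwTwT   [T → t]
jjjjtwtwtwTwT ⇒ jjjjtwtwtwtwT   [T → t]
jjjjtwtwtwtwT ⇒ jjjjtwtwtwtwt   [T → t]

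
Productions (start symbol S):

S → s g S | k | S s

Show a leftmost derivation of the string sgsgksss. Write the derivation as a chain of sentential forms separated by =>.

S=>Ss=>sgSs=>sgsgSs=>sgsgSss=>sgsgSsss=>sgsgksss

S => Ss   [S → S s]
Ss => sgSs   [S → s g S]
sgSs => sgsgSs   [S → s g S]
sgsgSs => sgsgSss   [S → S s]
sgsgSss => sgsgSsss   [S → S s]
sgsgSsss => sgsgksss   [S → k]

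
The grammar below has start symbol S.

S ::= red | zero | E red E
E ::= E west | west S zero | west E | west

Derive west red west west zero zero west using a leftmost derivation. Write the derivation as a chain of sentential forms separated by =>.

S => E red E => west red E => west red E west => west red west E west => west red west west S zero west => west red west west zero zero west

S => E red E   [S ::= E red E]
E red E => west red E   [E ::= west]
west red E => west red E west   [E ::= E west]
west red E west => west red west E west   [E ::= west E]
west red west E west => west red west west S zero west   [E ::= west S zero]
west red west west S zero west => west red west west zero zero west   [S ::= zero]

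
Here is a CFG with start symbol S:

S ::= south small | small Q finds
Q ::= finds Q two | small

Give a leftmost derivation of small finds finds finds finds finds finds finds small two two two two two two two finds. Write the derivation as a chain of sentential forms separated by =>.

S => small Q finds => small finds Q two finds => small finds finds Q two two finds => small finds finds finds Q two two two finds => small finds finds finds finds Q two two two two finds => small finds finds finds finds finds Q two two two two two finds => small finds finds finds finds finds finds Q two two two two two two finds => small finds finds finds finds finds finds finds Q two two two two two two two finds => small finds finds finds finds finds finds finds small two two two two two two two finds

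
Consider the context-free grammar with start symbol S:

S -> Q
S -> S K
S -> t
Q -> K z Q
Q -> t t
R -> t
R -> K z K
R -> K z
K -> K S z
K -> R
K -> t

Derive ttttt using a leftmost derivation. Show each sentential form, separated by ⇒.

S ⇒ SK   [S -> S K]
SK ⇒ SKK   [S -> S K]
SKK ⇒ SKKK   [S -> S K]
SKKK ⇒ SKKKK   [S -> S K]
SKKKK ⇒ tKKKK   [S -> t]
tKKKK ⇒ ttKKK   [K -> t]
ttKKK ⇒ tttKK   [K -> t]
tttKK ⇒ ttttK   [K -> t]
ttttK ⇒ ttttt   [K -> t]

S⇒SK⇒SKK⇒SKKK⇒SKKKK⇒tKKKK⇒ttKKK⇒tttKK⇒ttttK⇒ttttt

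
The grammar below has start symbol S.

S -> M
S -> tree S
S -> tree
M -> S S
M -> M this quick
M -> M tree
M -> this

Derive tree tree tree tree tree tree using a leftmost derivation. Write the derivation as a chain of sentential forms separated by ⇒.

S ⇒ M ⇒ S S ⇒ tree S S ⇒ tree M S ⇒ tree S S S ⇒ tree tree S S S ⇒ tree tree tree S S ⇒ tree tree tree tree S S ⇒ tree tree tree tree tree S ⇒ tree tree tree tree tree tree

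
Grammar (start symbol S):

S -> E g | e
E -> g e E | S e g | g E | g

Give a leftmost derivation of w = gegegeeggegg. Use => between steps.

S => Eg => geEg => gegeEg => gegegEg => gegegSegg => gegegEgegg => gegegSeggegg => gegegeeggegg

S => Eg   [S -> E g]
Eg => geEg   [E -> g e E]
geEg => gegeEg   [E -> g e E]
gegeEg => gegegEg   [E -> g E]
gegegEg => gegegSegg   [E -> S e g]
gegegSegg => gegegEgegg   [S -> E g]
gegegEgegg => gegegSeggegg   [E -> S e g]
gegegSeggegg => gegegeeggegg   [S -> e]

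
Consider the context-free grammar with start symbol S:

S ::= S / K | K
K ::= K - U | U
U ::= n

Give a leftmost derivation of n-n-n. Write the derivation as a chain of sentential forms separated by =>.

S => K   [S ::= K]
K => K-U   [K ::= K - U]
K-U => K-U-U   [K ::= K - U]
K-U-U => U-U-U   [K ::= U]
U-U-U => n-U-U   [U ::= n]
n-U-U => n-n-U   [U ::= n]
n-n-U => n-n-n   [U ::= n]

S=>K=>K-U=>K-U-U=>U-U-U=>n-U-U=>n-n-U=>n-n-n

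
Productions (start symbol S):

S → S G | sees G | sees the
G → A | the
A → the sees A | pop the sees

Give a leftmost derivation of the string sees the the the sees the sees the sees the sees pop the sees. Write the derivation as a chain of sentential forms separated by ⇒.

S ⇒ S G   [S → S G]
S G ⇒ S G G   [S → S G]
S G G ⇒ sees the G G   [S → sees the]
sees the G G ⇒ sees the the G   [G → the]
sees the the G ⇒ sees the the A   [G → A]
sees the the A ⇒ sees the the the sees A   [A → the sees A]
sees the the the sees A ⇒ sees the the the sees the sees A   [A → the sees A]
sees the the the sees the sees A ⇒ sees the the the sees the sees the sees A   [A → the sees A]
sees the the the sees the sees the sees A ⇒ sees the the the sees the sees the sees the sees A   [A → the sees A]
sees the the the sees the sees the sees the sees A ⇒ sees the the the sees the sees the sees the sees pop the sees   [A → pop the sees]

S ⇒ S G ⇒ S G G ⇒ sees the G G ⇒ sees the the G ⇒ sees the the A ⇒ sees the the the sees A ⇒ sees the the the sees the sees A ⇒ sees the the the sees the sees the sees A ⇒ sees the the the sees the sees the sees the sees A ⇒ sees the the the sees the sees the sees the sees pop the sees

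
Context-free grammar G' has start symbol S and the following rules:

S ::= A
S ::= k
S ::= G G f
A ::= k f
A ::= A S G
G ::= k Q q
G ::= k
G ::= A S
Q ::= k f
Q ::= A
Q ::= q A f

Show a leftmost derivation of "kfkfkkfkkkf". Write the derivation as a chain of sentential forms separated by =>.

S=>GGf=>ASGf=>ASGSGf=>kfSGSGf=>kfGGfGSGf=>kfASGfGSGf=>kfkfSGfGSGf=>kfkfkGfGSGf=>kfkfkkfGSGf=>kfkfkkfkSGf=>kfkfkkfkkGf=>kfkfkkfkkkf

S => GGf   [S ::= G G f]
GGf => ASGf   [G ::= A S]
ASGf => ASGSGf   [A ::= A S G]
ASGSGf => kfSGSGf   [A ::= k f]
kfSGSGf => kfGGfGSGf   [S ::= G G f]
kfGGfGSGf => kfASGfGSGf   [G ::= A S]
kfASGfGSGf => kfkfSGfGSGf   [A ::= k f]
kfkfSGfGSGf => kfkfkGfGSGf   [S ::= k]
kfkfkGfGSGf => kfkfkkfGSGf   [G ::= k]
kfkfkkfGSGf => kfkfkkfkSGf   [G ::= k]
kfkfkkfkSGf => kfkfkkfkkGf   [S ::= k]
kfkfkkfkkGf => kfkfkkfkkkf   [G ::= k]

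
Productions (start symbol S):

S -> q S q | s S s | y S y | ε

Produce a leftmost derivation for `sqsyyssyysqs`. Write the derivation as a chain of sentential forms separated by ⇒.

S⇒sSs⇒sqSqs⇒sqsSsqs⇒sqsySysqs⇒sqsyySyysqs⇒sqsyysSsyysqs⇒sqsyyssyysqs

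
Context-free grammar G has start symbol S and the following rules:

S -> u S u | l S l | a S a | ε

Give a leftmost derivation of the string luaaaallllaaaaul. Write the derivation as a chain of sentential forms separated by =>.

S => lSl => luSul => luaSaul => luaaSaaul => luaaaSaaaul => luaaaaSaaaaul => luaaaalSlaaaaul => luaaaallSllaaaaul => luaaaallllaaaaul

S => lSl   [S -> l S l]
lSl => luSul   [S -> u S u]
luSul => luaSaul   [S -> a S a]
luaSaul => luaaSaaul   [S -> a S a]
luaaSaaul => luaaaSaaaul   [S -> a S a]
luaaaSaaaul => luaaaaSaaaaul   [S -> a S a]
luaaaaSaaaaul => luaaaalSlaaaaul   [S -> l S l]
luaaaalSlaaaaul => luaaaallSllaaaaul   [S -> l S l]
luaaaallSllaaaaul => luaaaallllaaaaul   [S -> ε]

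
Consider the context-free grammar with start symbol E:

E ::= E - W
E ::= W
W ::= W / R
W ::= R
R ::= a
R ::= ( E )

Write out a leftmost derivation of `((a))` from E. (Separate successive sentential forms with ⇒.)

E ⇒ W ⇒ R ⇒ (E) ⇒ (W) ⇒ (R) ⇒ ((E)) ⇒ ((W)) ⇒ ((R)) ⇒ ((a))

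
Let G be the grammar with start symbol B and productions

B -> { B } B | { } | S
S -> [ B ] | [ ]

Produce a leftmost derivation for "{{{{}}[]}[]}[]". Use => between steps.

B=>{B}B=>{{B}B}B=>{{{B}B}B}B=>{{{{}}B}B}B=>{{{{}}S}B}B=>{{{{}}[]}B}B=>{{{{}}[]}S}B=>{{{{}}[]}[]}B=>{{{{}}[]}[]}S=>{{{{}}[]}[]}[]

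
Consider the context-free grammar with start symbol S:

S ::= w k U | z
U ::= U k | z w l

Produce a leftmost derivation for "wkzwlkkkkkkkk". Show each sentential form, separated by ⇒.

S ⇒ wkU   [S ::= w k U]
wkU ⇒ wkUk   [U ::= U k]
wkUk ⇒ wkUkk   [U ::= U k]
wkUkk ⇒ wkUkkk   [U ::= U k]
wkUkkk ⇒ wkUkkkk   [U ::= U k]
wkUkkkk ⇒ wkUkkkkk   [U ::= U k]
wkUkkkkk ⇒ wkUkkkkkk   [U ::= U k]
wkUkkkkkk ⇒ wkUkkkkkkk   [U ::= U k]
wkUkkkkkkk ⇒ wkUkkkkkkkk   [U ::= U k]
wkUkkkkkkkk ⇒ wkzwlkkkkkkkk   [U ::= z w l]

S⇒wkU⇒wkUk⇒wkUkk⇒wkUkkk⇒wkUkkkk⇒wkUkkkkk⇒wkUkkkkkk⇒wkUkkkkkkk⇒wkUkkkkkkkk⇒wkzwlkkkkkkkk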